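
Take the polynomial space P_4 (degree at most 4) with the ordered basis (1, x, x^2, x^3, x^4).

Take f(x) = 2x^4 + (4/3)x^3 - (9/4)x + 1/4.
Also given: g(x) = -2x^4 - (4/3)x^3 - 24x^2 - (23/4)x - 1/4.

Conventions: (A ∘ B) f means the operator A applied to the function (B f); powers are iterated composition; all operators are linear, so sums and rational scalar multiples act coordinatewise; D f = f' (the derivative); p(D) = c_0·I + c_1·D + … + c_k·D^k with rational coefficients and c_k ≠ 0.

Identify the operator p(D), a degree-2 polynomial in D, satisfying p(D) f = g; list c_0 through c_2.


p(D) = -I − D^2, i.e. c_0 = -1, c_1 = 0, c_2 = -1

D^0 f = 2x^4 + (4/3)x^3 - (9/4)x + 1/4
D^1 f = 8x^3 + 4x^2 - 9/4
D^2 f = 24x^2 + 8x
matching coefficients of g against c_0 f + c_1 Df + … from the top degree down determines the c_i
solution: c_0 = -1, c_1 = 0, c_2 = -1


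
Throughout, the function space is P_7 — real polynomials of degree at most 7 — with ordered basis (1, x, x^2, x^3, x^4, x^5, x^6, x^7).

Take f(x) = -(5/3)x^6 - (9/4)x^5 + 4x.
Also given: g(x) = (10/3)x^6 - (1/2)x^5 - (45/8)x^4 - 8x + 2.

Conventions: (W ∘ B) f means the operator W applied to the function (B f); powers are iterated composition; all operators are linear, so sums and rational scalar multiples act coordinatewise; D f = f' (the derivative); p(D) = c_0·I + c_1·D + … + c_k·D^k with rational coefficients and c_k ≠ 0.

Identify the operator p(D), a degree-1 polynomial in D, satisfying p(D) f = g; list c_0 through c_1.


D^0 f = -(5/3)x^6 - (9/4)x^5 + 4x
D^1 f = -10x^5 - (45/4)x^4 + 4
matching coefficients of g against c_0 f + c_1 Df + … from the top degree down determines the c_i
solution: c_0 = -2, c_1 = 1/2

p(D) = -2·I + (1/2)·D, i.e. c_0 = -2, c_1 = 1/2


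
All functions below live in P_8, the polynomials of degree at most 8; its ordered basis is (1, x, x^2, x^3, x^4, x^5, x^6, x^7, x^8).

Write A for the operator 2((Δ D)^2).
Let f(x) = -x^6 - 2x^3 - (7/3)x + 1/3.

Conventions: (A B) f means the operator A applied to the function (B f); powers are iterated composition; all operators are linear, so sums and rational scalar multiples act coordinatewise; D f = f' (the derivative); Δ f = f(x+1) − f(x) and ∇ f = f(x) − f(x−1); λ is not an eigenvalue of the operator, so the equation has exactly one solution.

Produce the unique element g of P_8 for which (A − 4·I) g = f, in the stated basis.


the result is g(x) = (1/4)x^6 + (1/2)x^3 + 45x^2 + (1087/12)x + 629/12

write g with unknown coordinates in the stated basis and equate coefficients in (A − 4·I) g = f
solving from the highest basis element down gives g = (1/4)x^6 + (1/2)x^3 + 45x^2 + (1087/12)x + 629/12
check: A g = 180x^2 + 360x + 210
so A g − 4·g = -x^6 - 2x^3 - (7/3)x + 1/3 = f ✓


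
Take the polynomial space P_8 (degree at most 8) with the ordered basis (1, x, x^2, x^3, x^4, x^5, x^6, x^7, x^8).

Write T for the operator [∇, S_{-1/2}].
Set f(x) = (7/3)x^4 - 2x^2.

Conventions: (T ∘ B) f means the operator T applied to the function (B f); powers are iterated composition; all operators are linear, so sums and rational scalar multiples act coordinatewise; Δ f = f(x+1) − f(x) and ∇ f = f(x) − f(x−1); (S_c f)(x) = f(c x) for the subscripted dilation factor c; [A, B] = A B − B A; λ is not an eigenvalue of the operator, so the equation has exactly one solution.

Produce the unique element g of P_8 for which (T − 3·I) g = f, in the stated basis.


the result is g(x) = -(7/9)x^4 - (7/36)x^3 + (43/96)x^2 - (55/192)x + 49/576

write g with unknown coordinates in the stated basis and equate coefficients in (T − 3·I) g = f
solving from the highest basis element down gives g = -(7/9)x^4 - (7/36)x^3 + (43/96)x^2 - (55/192)x + 49/576
check: T g = -(7/12)x^3 - (21/32)x^2 - (55/64)x + 49/192
so T g − 3·g = (7/3)x^4 - 2x^2 = f ✓


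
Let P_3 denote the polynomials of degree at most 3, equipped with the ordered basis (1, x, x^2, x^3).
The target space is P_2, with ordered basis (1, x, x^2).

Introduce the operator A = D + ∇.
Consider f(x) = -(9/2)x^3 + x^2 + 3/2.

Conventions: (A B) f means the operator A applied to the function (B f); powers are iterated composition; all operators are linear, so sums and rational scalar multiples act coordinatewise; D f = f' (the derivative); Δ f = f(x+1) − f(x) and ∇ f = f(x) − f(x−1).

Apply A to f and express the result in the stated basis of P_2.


the result is g(x) = -27x^2 + (35/2)x - 11/2

D f = -(27/2)x^2 + 2x
∇ f = -(27/2)x^2 + (31/2)x - 11/2
(D + ∇) f = -27x^2 + (35/2)x - 11/2


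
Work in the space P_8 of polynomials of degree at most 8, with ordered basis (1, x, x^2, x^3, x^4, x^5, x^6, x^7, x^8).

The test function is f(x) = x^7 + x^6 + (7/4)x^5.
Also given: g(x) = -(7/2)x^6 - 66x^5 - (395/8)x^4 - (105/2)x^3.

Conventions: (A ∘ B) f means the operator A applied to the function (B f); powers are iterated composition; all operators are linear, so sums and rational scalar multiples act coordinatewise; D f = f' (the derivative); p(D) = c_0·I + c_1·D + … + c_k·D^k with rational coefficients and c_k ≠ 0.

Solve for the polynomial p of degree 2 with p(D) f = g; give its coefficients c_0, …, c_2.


D^0 f = x^7 + x^6 + (7/4)x^5
D^1 f = 7x^6 + 6x^5 + (35/4)x^4
D^2 f = 42x^5 + 30x^4 + 35x^3
matching coefficients of g against c_0 f + c_1 Df + … from the top degree down determines the c_i
solution: c_0 = 0, c_1 = -1/2, c_2 = -3/2

p(D) = -(1/2)·D − (3/2)·D^2, i.e. c_0 = 0, c_1 = -1/2, c_2 = -3/2


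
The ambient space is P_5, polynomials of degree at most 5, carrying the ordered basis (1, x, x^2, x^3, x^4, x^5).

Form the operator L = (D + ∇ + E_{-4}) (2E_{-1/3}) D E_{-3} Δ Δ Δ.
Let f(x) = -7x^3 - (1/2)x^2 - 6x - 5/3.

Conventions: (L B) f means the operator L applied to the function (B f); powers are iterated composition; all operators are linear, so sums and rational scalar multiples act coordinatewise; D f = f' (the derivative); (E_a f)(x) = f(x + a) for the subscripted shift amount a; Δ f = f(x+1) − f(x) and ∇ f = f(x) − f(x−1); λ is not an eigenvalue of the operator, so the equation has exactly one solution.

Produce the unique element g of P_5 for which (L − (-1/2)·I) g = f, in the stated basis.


the result is g(x) = -14x^3 - x^2 - 12x - 10/3

write g with unknown coordinates in the stated basis and equate coefficients in (L − (-1/2)·I) g = f
solving from the highest basis element down gives g = -14x^3 - x^2 - 12x - 10/3
check: L g = 0
so L g − (-1/2)·g = -7x^3 - (1/2)x^2 - 6x - 5/3 = f ✓


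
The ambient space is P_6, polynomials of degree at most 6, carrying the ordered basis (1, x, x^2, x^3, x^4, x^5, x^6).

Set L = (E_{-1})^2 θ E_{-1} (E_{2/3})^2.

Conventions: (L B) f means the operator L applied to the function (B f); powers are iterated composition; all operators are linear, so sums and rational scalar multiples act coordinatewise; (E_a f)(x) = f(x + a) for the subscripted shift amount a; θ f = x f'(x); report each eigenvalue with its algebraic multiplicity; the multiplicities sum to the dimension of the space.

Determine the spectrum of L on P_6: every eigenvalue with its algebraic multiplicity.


λ = 0 (multiplicity 1), λ = 1 (multiplicity 1), λ = 2 (multiplicity 1), λ = 3 (multiplicity 1), λ = 4 (multiplicity 1), λ = 5 (multiplicity 1), λ = 6 (multiplicity 1)

image of 1: 0
image of x: x - 2
image of x^2: 2x^2 - (22/3)x + 20/3
image of x^3: 3x^3 - 16x^2 + (85/3)x - 50/3
image of x^4: 4x^4 - 28x^3 + (220/3)x^2 - (2300/27)x + 1000/27
image of x^5: 5x^5 - (130/3)x^4 + 150x^3 - (7000/27)x^2 + (18125/81)x - 6250/81
image of x^6: 6x^6 - 62x^5 + (800/3)x^4 - (5500/9)x^3 + (21250/27)x^2 - (43750/81)x + 12500/81
the matrix is upper triangular; its diagonal is (0, 1, 2, 3, 4, 5, 6)
for a triangular matrix the eigenvalues are the diagonal entries, with algebraic multiplicity their repetition count


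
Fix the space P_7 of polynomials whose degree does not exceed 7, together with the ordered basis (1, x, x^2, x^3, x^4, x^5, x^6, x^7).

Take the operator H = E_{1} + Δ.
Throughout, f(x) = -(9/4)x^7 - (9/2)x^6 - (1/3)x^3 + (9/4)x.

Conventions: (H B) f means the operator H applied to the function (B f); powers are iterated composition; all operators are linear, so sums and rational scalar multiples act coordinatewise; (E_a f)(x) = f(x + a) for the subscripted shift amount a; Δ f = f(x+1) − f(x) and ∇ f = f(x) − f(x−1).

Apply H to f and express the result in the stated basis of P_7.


E_{1} f = -(9/4)x^7 - (81/4)x^6 - (297/4)x^5 - (585/4)x^4 - (2029/12)x^3 - (463/4)x^2 - (83/2)x - 29/6
Δ f = -(63/4)x^6 - (297/4)x^5 - (585/4)x^4 - (675/4)x^3 - (463/4)x^2 - (175/4)x - 29/6
(E_{1} + Δ) f = -(9/4)x^7 - 36x^6 - (297/2)x^5 - (585/2)x^4 - (2027/6)x^3 - (463/2)x^2 - (341/4)x - 29/3

the result is g(x) = -(9/4)x^7 - 36x^6 - (297/2)x^5 - (585/2)x^4 - (2027/6)x^3 - (463/2)x^2 - (341/4)x - 29/3


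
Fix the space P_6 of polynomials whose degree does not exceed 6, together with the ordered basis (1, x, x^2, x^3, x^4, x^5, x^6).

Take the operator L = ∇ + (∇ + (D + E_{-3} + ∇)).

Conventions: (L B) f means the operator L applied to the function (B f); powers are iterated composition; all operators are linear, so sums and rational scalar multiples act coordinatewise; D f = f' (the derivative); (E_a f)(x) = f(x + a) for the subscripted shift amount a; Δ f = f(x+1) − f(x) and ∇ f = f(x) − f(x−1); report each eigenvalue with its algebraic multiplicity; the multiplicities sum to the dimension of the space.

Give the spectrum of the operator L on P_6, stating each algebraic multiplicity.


image of 1: 1
image of x: x + 1
image of x^2: x^2 + 2x + 6
image of x^3: x^3 + 3x^2 + 18x - 24
image of x^4: x^4 + 4x^3 + 36x^2 - 96x + 78
image of x^5: x^5 + 5x^4 + 60x^3 - 240x^2 + 390x - 240
image of x^6: x^6 + 6x^5 + 90x^4 - 480x^3 + 1170x^2 - 1440x + 726
the matrix is upper triangular; its diagonal is (1, 1, 1, 1, 1, 1, 1)
for a triangular matrix the eigenvalues are the diagonal entries, with algebraic multiplicity their repetition count

λ = 1 (multiplicity 7)


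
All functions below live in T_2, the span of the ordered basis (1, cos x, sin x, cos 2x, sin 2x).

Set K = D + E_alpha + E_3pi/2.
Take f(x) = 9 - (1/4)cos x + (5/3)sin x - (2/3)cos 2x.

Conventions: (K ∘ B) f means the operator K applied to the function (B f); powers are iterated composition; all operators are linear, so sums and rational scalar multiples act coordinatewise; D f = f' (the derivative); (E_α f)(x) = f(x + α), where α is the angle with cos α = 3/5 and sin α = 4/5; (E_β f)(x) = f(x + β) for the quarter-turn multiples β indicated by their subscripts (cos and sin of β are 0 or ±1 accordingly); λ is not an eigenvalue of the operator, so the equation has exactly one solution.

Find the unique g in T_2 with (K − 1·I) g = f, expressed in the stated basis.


write g with unknown coordinates in the stated basis and equate coefficients in (K − 1·I) g = f
solving from the highest basis element down gives g = 9 - (37/24)cos x - (13/12)sin x + (38/349)cos 2x - (148/1047)sin 2x
check: K g = 18 - (43/24)cos x + (7/12)sin x - (584/1047)cos 2x - (148/1047)sin 2x
so K g − 1·g = 9 - (1/4)cos x + (5/3)sin x - (2/3)cos 2x = f ✓

the image equals g(x) = 9 - (37/24)cos x - (13/12)sin x + (38/349)cos 2x - (148/1047)sin 2x


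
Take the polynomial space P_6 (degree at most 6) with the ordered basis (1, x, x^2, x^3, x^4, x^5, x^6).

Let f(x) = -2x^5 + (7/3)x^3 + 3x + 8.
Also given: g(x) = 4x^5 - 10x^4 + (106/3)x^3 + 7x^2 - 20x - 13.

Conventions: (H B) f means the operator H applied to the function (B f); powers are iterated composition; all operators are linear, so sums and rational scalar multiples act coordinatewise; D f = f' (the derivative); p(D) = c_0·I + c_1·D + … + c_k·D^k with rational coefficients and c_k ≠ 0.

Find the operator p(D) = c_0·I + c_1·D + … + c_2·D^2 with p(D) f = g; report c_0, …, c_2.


D^0 f = -2x^5 + (7/3)x^3 + 3x + 8
D^1 f = -10x^4 + 7x^2 + 3
D^2 f = -40x^3 + 14x
matching coefficients of g against c_0 f + c_1 Df + … from the top degree down determines the c_i
solution: c_0 = -2, c_1 = 1, c_2 = -1

c_0 = -2, c_1 = 1, c_2 = -1


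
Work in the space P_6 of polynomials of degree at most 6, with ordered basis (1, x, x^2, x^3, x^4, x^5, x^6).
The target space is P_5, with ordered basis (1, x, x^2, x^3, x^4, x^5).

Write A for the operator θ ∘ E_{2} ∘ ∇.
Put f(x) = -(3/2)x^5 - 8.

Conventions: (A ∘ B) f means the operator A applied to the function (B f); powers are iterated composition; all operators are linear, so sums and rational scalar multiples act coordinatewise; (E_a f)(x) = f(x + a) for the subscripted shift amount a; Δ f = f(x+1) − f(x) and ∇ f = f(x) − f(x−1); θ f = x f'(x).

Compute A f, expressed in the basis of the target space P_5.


the result is g(x) = -30x^4 - 135x^3 - 210x^2 - (225/2)x

∇ f = -(15/2)x^4 + 15x^3 - 15x^2 + (15/2)x - 3/2
E_{2} ∇ f = -(15/2)x^4 - 45x^3 - 105x^2 - (225/2)x - 93/2
θ E_{2} ∇ f = -30x^4 - 135x^3 - 210x^2 - (225/2)x


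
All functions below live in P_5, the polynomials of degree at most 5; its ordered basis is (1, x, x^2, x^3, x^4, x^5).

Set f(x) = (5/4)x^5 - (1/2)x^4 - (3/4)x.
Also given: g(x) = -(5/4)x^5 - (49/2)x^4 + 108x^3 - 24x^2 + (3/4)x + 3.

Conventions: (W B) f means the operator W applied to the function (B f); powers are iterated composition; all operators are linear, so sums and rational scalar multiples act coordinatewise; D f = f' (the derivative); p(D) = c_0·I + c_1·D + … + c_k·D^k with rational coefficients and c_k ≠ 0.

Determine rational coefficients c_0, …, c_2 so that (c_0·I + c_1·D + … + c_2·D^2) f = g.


c_0 = -1, c_1 = -4, c_2 = 4

D^0 f = (5/4)x^5 - (1/2)x^4 - (3/4)x
D^1 f = (25/4)x^4 - 2x^3 - 3/4
D^2 f = 25x^3 - 6x^2
matching coefficients of g against c_0 f + c_1 Df + … from the top degree down determines the c_i
solution: c_0 = -1, c_1 = -4, c_2 = 4


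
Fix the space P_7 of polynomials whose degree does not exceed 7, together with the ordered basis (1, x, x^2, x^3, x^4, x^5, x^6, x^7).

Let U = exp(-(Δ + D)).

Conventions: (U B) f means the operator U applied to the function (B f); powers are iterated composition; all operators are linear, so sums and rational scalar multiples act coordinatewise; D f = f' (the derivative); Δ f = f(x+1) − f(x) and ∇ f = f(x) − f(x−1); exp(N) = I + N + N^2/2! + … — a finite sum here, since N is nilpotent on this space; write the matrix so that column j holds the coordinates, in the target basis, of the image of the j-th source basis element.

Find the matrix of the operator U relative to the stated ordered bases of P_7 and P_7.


the matrix is [[1, -2, 3, -3, 2, -3, 5, 4]; [0, 1, -4, 9, -12, 10, -18, 35]; [0, 0, 1, -6, 18, -30, 30, -63]; [0, 0, 0, 1, -8, 30, -60, 70]; [0, 0, 0, 0, 1, -10, 45, -105]; [0, 0, 0, 0, 0, 1, -12, 63]; [0, 0, 0, 0, 0, 0, 1, -14]; [0, 0, 0, 0, 0, 0, 0, 1]] (rows listed top to bottom)

image of 1: 1
image of x: x - 2
image of x^2: x^2 - 4x + 3
image of x^3: x^3 - 6x^2 + 9x - 3
image of x^4: x^4 - 8x^3 + 18x^2 - 12x + 2
image of x^5: x^5 - 10x^4 + 30x^3 - 30x^2 + 10x - 3
image of x^6: x^6 - 12x^5 + 45x^4 - 60x^3 + 30x^2 - 18x + 5
image of x^7: x^7 - 14x^6 + 63x^5 - 105x^4 + 70x^3 - 63x^2 + 35x + 4
each image's coordinates form column j of the matrix


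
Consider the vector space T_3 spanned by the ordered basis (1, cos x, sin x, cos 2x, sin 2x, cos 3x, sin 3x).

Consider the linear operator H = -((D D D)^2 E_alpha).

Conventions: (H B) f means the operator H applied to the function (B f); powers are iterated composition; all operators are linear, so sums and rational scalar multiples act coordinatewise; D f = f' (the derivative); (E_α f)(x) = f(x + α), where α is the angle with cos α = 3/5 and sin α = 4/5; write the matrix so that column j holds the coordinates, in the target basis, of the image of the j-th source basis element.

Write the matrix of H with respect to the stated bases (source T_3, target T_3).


the matrix is [[0, 0, 0, 0, 0, 0, 0]; [0, 3/5, 4/5, 0, 0, 0, 0]; [0, -4/5, 3/5, 0, 0, 0, 0]; [0, 0, 0, -448/25, 1536/25, 0, 0]; [0, 0, 0, -1536/25, -448/25, 0, 0]; [0, 0, 0, 0, 0, -85293/125, 32076/125]; [0, 0, 0, 0, 0, -32076/125, -85293/125]] (rows listed top to bottom)

image of 1: 0
image of cos x: (3/5)cos x - (4/5)sin x
image of sin x: (4/5)cos x + (3/5)sin x
image of cos 2x: -(448/25)cos 2x - (1536/25)sin 2x
image of sin 2x: (1536/25)cos 2x - (448/25)sin 2x
image of cos 3x: -(85293/125)cos 3x - (32076/125)sin 3x
image of sin 3x: (32076/125)cos 3x - (85293/125)sin 3x
each image's coordinates form column j of the matrix


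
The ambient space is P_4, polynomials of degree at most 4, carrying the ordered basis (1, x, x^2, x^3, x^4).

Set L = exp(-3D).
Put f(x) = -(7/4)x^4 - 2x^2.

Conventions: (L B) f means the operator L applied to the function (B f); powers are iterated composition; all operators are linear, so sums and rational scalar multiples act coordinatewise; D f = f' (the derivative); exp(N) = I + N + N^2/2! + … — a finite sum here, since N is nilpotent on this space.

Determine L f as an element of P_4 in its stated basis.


the image equals g(x) = -(7/4)x^4 + 21x^3 - (193/2)x^2 + 201x - 639/4

order-1 term: 21x^3 + 12x
order-2 term: -(189/2)x^2 - 18
order-3 term: 189x
order-4 term: -567/4
the series for exp(-3D) f terminates at order 4
exp(-3D) f = -(7/4)x^4 + 21x^3 - (193/2)x^2 + 201x - 639/4


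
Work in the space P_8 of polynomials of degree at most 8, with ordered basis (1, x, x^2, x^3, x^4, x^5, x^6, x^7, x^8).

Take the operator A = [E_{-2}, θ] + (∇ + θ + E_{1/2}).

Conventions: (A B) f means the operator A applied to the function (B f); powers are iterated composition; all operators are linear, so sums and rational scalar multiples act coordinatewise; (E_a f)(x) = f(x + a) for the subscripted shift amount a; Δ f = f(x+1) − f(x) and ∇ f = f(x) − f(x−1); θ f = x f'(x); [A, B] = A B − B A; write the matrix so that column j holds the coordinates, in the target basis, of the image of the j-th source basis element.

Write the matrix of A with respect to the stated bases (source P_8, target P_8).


the matrix is [[1, -1/2, 29/4, -183/8, 1009/16, -5087/32, 24513/64, -114559/128, 524033/256]; [0, 2, -1, 87/4, -183/2, 5045/16, -15261/16, 171591/64, -114559/16]; [0, 0, 3, -3/2, 87/2, -915/4, 15135/16, -106827/32, 171591/16]; [0, 0, 0, 4, -2, 145/2, -915/2, 35315/16, -35609/4]; [0, 0, 0, 0, 5, -5/2, 435/4, -6405/8, 35315/8]; [0, 0, 0, 0, 0, 6, -3, 609/4, -1281]; [0, 0, 0, 0, 0, 0, 7, -7/2, 203]; [0, 0, 0, 0, 0, 0, 0, 8, -4]; [0, 0, 0, 0, 0, 0, 0, 0, 9]] (rows listed top to bottom)

image of 1: 1
image of x: 2x - 1/2
image of x^2: 3x^2 - x + 29/4
image of x^3: 4x^3 - (3/2)x^2 + (87/4)x - 183/8
image of x^4: 5x^4 - 2x^3 + (87/2)x^2 - (183/2)x + 1009/16
image of x^5: 6x^5 - (5/2)x^4 + (145/2)x^3 - (915/4)x^2 + (5045/16)x - 5087/32
image of x^6: 7x^6 - 3x^5 + (435/4)x^4 - (915/2)x^3 + (15135/16)x^2 - (15261/16)x + 24513/64
image of x^7: 8x^7 - (7/2)x^6 + (609/4)x^5 - (6405/8)x^4 + (35315/16)x^3 - (106827/32)x^2 + (171591/64)x - 114559/128
image of x^8: 9x^8 - 4x^7 + 203x^6 - 1281x^5 + (35315/8)x^4 - (35609/4)x^3 + (171591/16)x^2 - (114559/16)x + 524033/256
each image's coordinates form column j of the matrix


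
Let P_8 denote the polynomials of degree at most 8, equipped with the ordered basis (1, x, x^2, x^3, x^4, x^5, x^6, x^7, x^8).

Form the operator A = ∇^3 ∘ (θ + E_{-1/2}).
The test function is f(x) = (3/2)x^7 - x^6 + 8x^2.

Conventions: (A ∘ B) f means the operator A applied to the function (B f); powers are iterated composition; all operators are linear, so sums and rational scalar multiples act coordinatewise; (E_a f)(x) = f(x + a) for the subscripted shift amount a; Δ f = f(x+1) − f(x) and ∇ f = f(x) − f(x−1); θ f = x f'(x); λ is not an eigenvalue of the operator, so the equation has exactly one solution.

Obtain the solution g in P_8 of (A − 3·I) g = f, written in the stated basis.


write g with unknown coordinates in the stated basis and equate coefficients in (A − 3·I) g = f
solving from the highest basis element down gives g = -(1/2)x^7 + (1/3)x^6 - 280x^4 + (5530/3)x^3 - (30061/6)x^2 - 4690x + 468757/16
check: A g = -840x^4 + 5530x^3 - (30045/2)x^2 - 14070x + 1406271/16
so A g − 3·g = (3/2)x^7 - x^6 + 8x^2 = f ✓

g(x) = -(1/2)x^7 + (1/3)x^6 - 280x^4 + (5530/3)x^3 - (30061/6)x^2 - 4690x + 468757/16


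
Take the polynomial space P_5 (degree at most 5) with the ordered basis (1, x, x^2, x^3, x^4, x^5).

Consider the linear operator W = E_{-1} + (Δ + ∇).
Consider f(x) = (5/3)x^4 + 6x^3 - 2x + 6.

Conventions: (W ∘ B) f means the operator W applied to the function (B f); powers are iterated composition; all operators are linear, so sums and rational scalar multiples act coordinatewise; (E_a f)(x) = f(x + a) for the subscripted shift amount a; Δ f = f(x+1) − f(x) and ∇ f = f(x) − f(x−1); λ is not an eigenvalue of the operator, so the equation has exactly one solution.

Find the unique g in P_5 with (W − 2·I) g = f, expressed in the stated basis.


write g with unknown coordinates in the stated basis and equate coefficients in (W − 2·I) g = f
solving from the highest basis element down gives g = -(5/3)x^4 - (38/3)x^3 - 48x^2 - (416/3)x - 207
check: W g = -(5/3)x^4 - (58/3)x^3 - 96x^2 - (838/3)x - 408
so W g − 2·g = (5/3)x^4 + 6x^3 - 2x + 6 = f ✓

the image equals g(x) = -(5/3)x^4 - (38/3)x^3 - 48x^2 - (416/3)x - 207


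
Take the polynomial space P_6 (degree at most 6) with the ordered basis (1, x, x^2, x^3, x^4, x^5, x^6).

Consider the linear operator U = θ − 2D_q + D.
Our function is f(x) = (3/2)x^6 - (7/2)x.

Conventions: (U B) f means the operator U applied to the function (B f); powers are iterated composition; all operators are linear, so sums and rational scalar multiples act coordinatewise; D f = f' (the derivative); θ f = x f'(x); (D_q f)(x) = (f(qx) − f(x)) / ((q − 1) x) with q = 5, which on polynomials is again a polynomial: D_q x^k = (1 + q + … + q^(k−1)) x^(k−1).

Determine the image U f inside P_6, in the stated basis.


g(x) = 9x^6 - 11709x^5 - (7/2)x + 7/2

θ f = 9x^6 - (7/2)x
D_q f = 5859x^5 - 7/2
(-2D_q) f = -11718x^5 + 7
D f = 9x^5 - 7/2
(θ − 2D_q + D) f = 9x^6 - 11709x^5 - (7/2)x + 7/2


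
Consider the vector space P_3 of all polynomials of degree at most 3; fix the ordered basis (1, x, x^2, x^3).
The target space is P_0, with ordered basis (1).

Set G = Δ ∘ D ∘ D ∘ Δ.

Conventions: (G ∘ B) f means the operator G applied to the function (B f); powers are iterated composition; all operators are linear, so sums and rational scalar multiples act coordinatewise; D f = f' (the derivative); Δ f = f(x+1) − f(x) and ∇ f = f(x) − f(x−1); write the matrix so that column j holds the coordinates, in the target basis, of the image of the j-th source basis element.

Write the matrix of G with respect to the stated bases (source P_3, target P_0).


the matrix is [[0, 0, 0, 0]] (rows listed top to bottom)

image of 1: 0
image of x: 0
image of x^2: 0
image of x^3: 0
each image's coordinates form column j of the matrix


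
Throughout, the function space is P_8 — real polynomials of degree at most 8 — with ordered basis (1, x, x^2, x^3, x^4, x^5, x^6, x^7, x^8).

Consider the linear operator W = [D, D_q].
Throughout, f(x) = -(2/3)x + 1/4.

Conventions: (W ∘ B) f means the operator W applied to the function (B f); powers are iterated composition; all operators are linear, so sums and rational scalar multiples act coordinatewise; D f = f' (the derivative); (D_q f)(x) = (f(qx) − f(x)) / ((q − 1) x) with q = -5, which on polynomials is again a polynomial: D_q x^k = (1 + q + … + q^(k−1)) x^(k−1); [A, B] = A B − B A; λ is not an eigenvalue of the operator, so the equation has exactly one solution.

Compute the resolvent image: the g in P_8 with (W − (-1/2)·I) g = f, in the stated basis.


g(x) = -(4/3)x + 1/2

write g with unknown coordinates in the stated basis and equate coefficients in (W − (-1/2)·I) g = f
solving from the highest basis element down gives g = -(4/3)x + 1/2
check: W g = 0
so W g − (-1/2)·g = -(2/3)x + 1/4 = f ✓


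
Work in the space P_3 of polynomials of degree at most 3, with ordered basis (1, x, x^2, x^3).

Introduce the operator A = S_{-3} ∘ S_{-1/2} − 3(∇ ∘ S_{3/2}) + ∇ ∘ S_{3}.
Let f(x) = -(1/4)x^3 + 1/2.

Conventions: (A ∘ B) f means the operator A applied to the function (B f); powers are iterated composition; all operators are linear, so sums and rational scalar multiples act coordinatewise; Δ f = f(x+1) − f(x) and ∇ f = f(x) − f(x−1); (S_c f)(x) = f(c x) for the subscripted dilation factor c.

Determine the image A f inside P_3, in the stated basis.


S_{-1/2} f = (1/32)x^3 + 1/2
S_{-3} S_{-1/2} f = -(27/32)x^3 + 1/2
S_{3/2} f = -(27/32)x^3 + 1/2
∇ S_{3/2} f = -(81/32)x^2 + (81/32)x - 27/32
(-3(∇ ∘ S_{3/2})) f = (243/32)x^2 - (243/32)x + 81/32
S_{3} f = -(27/4)x^3 + 1/2
∇ S_{3} f = -(81/4)x^2 + (81/4)x - 27/4
(S_{-3} ∘ S_{-1/2} − 3(∇ ∘ S_{3/2}) + ∇ ∘ S_{3}) f = -(27/32)x^3 - (405/32)x^2 + (405/32)x - 119/32

the result is g(x) = -(27/32)x^3 - (405/32)x^2 + (405/32)x - 119/32


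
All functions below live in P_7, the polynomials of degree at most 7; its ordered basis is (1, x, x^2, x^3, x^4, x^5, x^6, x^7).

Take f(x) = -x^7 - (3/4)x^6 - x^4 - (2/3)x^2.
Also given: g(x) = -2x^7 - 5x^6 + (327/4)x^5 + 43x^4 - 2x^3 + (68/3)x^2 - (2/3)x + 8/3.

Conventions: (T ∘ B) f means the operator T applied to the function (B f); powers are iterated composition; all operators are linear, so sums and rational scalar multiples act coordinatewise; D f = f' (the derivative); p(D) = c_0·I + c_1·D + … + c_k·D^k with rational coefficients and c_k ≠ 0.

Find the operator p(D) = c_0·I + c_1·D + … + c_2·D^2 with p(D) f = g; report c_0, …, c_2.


p(D) = 2·I + (1/2)·D − 2·D^2, i.e. c_0 = 2, c_1 = 1/2, c_2 = -2

D^0 f = -x^7 - (3/4)x^6 - x^4 - (2/3)x^2
D^1 f = -7x^6 - (9/2)x^5 - 4x^3 - (4/3)x
D^2 f = -42x^5 - (45/2)x^4 - 12x^2 - 4/3
matching coefficients of g against c_0 f + c_1 Df + … from the top degree down determines the c_i
solution: c_0 = 2, c_1 = 1/2, c_2 = -2


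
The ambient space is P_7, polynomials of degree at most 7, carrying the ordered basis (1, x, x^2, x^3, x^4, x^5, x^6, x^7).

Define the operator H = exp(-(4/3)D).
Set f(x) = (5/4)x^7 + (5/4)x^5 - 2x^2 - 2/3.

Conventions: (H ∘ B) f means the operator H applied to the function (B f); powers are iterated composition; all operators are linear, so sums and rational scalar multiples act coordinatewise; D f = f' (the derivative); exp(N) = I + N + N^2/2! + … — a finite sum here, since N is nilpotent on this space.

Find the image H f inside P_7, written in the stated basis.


the image equals g(x) = (5/4)x^7 - (35/3)x^6 + (575/12)x^5 - (3025/27)x^4 + (13000/81)x^3 - (11522/81)x^2 + (54128/729)x - 41234/2187

order-1 term: -(35/3)x^6 - (25/3)x^4 + (16/3)x
order-2 term: (140/3)x^5 + (200/9)x^3 - 32/9
order-3 term: -(2800/27)x^4 - (800/27)x^2
order-4 term: (11200/81)x^3 + (1600/81)x
order-5 term: -(8960/81)x^2 - 1280/243
order-6 term: (35840/729)x
order-7 term: -20480/2187
the series for exp(-(4/3)D) f terminates at order 7
exp(-(4/3)D) f = (5/4)x^7 - (35/3)x^6 + (575/12)x^5 - (3025/27)x^4 + (13000/81)x^3 - (11522/81)x^2 + (54128/729)x - 41234/2187


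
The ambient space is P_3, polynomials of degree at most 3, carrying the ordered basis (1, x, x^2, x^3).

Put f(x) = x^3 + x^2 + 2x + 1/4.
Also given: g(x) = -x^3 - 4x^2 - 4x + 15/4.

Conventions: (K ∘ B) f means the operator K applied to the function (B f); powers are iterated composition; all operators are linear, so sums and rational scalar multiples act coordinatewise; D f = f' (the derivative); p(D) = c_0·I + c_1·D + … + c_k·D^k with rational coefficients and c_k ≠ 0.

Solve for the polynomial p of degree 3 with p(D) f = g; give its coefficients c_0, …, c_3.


D^0 f = x^3 + x^2 + 2x + 1/4
D^1 f = 3x^2 + 2x + 2
D^2 f = 6x + 2
D^3 f = 6
matching coefficients of g against c_0 f + c_1 Df + … from the top degree down determines the c_i
solution: c_0 = -1, c_1 = -1, c_2 = 0, c_3 = 1

p(D) = -I − D + D^3, i.e. c_0 = -1, c_1 = -1, c_2 = 0, c_3 = 1


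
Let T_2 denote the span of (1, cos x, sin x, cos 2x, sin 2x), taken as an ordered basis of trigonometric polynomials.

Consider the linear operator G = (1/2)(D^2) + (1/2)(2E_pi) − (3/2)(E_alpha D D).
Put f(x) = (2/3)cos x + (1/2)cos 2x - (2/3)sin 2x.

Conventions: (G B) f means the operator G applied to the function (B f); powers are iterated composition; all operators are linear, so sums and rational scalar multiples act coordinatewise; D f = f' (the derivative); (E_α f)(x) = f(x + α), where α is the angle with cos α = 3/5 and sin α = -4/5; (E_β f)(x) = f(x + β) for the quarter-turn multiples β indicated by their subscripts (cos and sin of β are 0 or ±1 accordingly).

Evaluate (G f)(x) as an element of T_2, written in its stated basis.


D f = -(2/3)sin x - (4/3)cos 2x - sin 2x
D D f = -(2/3)cos x - 2cos 2x + (8/3)sin 2x
((1/2)(D^2)) f = -(1/3)cos x - cos 2x + (4/3)sin 2x
E_pi f = -(2/3)cos x + (1/2)cos 2x - (2/3)sin 2x
(2E_pi) f = -(4/3)cos x + cos 2x - (4/3)sin 2x
((1/2)(2E_pi)) f = -(2/3)cos x + (1/2)cos 2x - (2/3)sin 2x
D f = -(2/3)sin x - (4/3)cos 2x - sin 2x
D D f = -(2/3)cos x - 2cos 2x + (8/3)sin 2x
E_alpha D D f = -(2/5)cos x - (8/15)sin x - 2cos 2x - (8/3)sin 2x
(-(3/2)(E_alpha D D)) f = (3/5)cos x + (4/5)sin x + 3cos 2x + 4sin 2x
((1/2)(D^2) + (1/2)(2E_pi) − (3/2)(E_alpha D D)) f = -(2/5)cos x + (4/5)sin x + (5/2)cos 2x + (14/3)sin 2x

the result is g(x) = -(2/5)cos x + (4/5)sin x + (5/2)cos 2x + (14/3)sin 2x


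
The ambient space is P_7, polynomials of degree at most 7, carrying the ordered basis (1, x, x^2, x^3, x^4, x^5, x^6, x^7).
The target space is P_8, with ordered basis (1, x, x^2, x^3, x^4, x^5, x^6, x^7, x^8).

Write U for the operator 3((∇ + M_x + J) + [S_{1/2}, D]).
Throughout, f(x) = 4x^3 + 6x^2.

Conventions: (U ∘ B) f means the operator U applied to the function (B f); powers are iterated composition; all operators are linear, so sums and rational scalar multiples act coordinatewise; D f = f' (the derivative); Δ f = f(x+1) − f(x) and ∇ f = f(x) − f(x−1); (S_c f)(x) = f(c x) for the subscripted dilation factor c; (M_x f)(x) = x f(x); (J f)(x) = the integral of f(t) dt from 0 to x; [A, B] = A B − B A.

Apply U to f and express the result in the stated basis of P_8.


the result is g(x) = 15x^4 + 24x^3 + (81/2)x^2 + 9x - 6

∇ f = 12x^2 - 2
M_x f = 4x^4 + 6x^3
J f = x^4 + 2x^3
(∇ + M_x + J) f = 5x^4 + 8x^3 + 12x^2 - 2
D f = 12x^2 + 12x
S_{1/2} D f = 3x^2 + 6x
S_{1/2} f = (1/2)x^3 + (3/2)x^2
D S_{1/2} f = (3/2)x^2 + 3x
[S_{1/2}, D] f = (3/2)x^2 + 3x
((∇ + M_x + J) + [S_{1/2}, D]) f = 5x^4 + 8x^3 + (27/2)x^2 + 3x - 2
(3((∇ + M_x + J) + [S_{1/2}, D])) f = 15x^4 + 24x^3 + (81/2)x^2 + 9x - 6


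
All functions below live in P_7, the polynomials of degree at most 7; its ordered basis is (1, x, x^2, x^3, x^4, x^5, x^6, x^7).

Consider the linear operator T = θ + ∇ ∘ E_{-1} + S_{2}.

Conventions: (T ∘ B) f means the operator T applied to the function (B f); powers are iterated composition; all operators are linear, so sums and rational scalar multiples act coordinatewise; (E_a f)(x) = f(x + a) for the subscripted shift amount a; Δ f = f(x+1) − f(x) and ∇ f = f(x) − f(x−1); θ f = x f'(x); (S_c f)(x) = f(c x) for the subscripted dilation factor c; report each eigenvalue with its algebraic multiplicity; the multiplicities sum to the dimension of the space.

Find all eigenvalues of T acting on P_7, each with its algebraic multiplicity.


λ = 1 (multiplicity 1), λ = 3 (multiplicity 1), λ = 6 (multiplicity 1), λ = 11 (multiplicity 1), λ = 20 (multiplicity 1), λ = 37 (multiplicity 1), λ = 70 (multiplicity 1), λ = 135 (multiplicity 1)

image of 1: 1
image of x: 3x + 1
image of x^2: 6x^2 + 2x - 3
image of x^3: 11x^3 + 3x^2 - 9x + 7
image of x^4: 20x^4 + 4x^3 - 18x^2 + 28x - 15
image of x^5: 37x^5 + 5x^4 - 30x^3 + 70x^2 - 75x + 31
image of x^6: 70x^6 + 6x^5 - 45x^4 + 140x^3 - 225x^2 + 186x - 63
image of x^7: 135x^7 + 7x^6 - 63x^5 + 245x^4 - 525x^3 + 651x^2 - 441x + 127
the matrix is upper triangular; its diagonal is (1, 3, 6, 11, 20, 37, 70, 135)
for a triangular matrix the eigenvalues are the diagonal entries, with algebraic multiplicity their repetition count


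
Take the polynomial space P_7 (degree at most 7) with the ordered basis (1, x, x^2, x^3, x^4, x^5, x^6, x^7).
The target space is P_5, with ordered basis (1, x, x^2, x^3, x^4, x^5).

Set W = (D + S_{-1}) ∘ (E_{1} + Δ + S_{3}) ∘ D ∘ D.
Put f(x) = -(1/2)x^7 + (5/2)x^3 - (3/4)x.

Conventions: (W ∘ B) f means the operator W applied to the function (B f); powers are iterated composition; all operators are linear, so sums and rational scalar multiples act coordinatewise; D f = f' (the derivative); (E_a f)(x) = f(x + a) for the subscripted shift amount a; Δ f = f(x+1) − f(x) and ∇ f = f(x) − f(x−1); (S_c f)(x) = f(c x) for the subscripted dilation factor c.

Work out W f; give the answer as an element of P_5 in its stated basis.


D f = -(7/2)x^6 + (15/2)x^2 - 3/4
D D f = -21x^5 + 15x
E_{1} D D f = -21x^5 - 105x^4 - 210x^3 - 210x^2 - 90x - 6
Δ D D f = -105x^4 - 210x^3 - 210x^2 - 105x - 6
S_{3} D D f = -5103x^5 + 45x
(E_{1} + Δ + S_{3}) D D f = -5124x^5 - 210x^4 - 420x^3 - 420x^2 - 150x - 12
D (E_{1} + Δ + S_{3}) D D f = -25620x^4 - 840x^3 - 1260x^2 - 840x - 150
S_{-1} (E_{1} + Δ + S_{3}) D D f = 5124x^5 - 210x^4 + 420x^3 - 420x^2 + 150x - 12
(D + S_{-1}) (E_{1} + Δ + S_{3}) D D f = 5124x^5 - 25830x^4 - 420x^3 - 1680x^2 - 690x - 162

the result is g(x) = 5124x^5 - 25830x^4 - 420x^3 - 1680x^2 - 690x - 162


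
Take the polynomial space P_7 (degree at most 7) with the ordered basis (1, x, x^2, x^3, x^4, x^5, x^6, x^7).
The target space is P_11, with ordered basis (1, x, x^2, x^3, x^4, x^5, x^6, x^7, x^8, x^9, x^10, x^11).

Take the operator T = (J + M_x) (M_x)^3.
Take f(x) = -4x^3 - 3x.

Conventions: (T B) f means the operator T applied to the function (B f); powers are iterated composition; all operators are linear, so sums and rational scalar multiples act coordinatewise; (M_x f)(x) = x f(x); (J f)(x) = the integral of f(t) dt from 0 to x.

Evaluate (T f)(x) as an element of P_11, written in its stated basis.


the result is g(x) = -(32/7)x^7 - (18/5)x^5

M_x f = -4x^4 - 3x^2
M_x M_x f = -4x^5 - 3x^3
M_x M_x M_x f = -4x^6 - 3x^4
J (M_x)^3 f = -(4/7)x^7 - (3/5)x^5
M_x (M_x)^3 f = -4x^7 - 3x^5
(J + M_x) (M_x)^3 f = -(32/7)x^7 - (18/5)x^5


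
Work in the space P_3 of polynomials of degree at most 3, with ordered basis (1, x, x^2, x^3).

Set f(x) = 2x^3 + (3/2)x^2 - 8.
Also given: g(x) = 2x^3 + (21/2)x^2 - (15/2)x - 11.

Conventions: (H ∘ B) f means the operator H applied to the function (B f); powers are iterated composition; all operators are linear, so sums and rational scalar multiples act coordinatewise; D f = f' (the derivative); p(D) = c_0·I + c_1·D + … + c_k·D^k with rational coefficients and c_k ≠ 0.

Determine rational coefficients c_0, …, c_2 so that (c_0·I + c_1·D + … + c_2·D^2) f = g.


D^0 f = 2x^3 + (3/2)x^2 - 8
D^1 f = 6x^2 + 3x
D^2 f = 12x + 3
matching coefficients of g against c_0 f + c_1 Df + … from the top degree down determines the c_i
solution: c_0 = 1, c_1 = 3/2, c_2 = -1

c_0 = 1, c_1 = 3/2, c_2 = -1


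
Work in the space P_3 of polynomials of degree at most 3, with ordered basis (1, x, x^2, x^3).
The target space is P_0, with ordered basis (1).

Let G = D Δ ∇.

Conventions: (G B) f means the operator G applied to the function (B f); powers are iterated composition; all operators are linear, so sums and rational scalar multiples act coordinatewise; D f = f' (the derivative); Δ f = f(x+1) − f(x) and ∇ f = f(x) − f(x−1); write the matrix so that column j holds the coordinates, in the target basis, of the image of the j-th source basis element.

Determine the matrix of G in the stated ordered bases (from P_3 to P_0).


the matrix is [[0, 0, 0, 6]] (rows listed top to bottom)

image of 1: 0
image of x: 0
image of x^2: 0
image of x^3: 6
each image's coordinates form column j of the matrix


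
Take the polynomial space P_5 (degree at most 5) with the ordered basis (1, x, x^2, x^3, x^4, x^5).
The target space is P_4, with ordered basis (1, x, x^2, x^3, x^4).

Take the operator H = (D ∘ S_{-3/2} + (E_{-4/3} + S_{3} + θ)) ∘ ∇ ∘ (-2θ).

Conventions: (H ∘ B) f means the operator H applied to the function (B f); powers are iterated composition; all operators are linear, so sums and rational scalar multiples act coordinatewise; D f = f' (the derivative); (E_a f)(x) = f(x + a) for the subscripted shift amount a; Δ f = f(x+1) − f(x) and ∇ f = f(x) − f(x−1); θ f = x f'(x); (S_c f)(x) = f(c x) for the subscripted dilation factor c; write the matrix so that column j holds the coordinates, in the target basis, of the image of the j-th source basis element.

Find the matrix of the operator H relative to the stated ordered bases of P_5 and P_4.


the matrix is [[0, -4, 92/3, -95, 7232/27, -59495/81]; [0, 0, -40, 57, -728/3, 29000/27]; [0, 0, 0, -216, 1028, -18875/6]; [0, 0, 0, 0, -992, 14125/6]; [0, 0, 0, 0, 0, -4300]] (rows listed top to bottom)

image of 1: 0
image of x: -4
image of x^2: -40x + 92/3
image of x^3: -216x^2 + 57x - 95
image of x^4: -992x^3 + 1028x^2 - (728/3)x + 7232/27
image of x^5: -4300x^4 + (14125/6)x^3 - (18875/6)x^2 + (29000/27)x - 59495/81
each image's coordinates form column j of the matrix


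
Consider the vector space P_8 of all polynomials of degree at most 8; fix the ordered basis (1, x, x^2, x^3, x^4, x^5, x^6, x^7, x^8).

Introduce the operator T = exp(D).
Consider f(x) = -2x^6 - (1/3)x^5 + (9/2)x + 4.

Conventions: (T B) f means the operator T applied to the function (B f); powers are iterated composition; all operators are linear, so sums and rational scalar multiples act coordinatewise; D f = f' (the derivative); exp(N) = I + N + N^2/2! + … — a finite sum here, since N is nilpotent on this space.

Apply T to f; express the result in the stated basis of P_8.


order-1 term: -12x^5 - (5/3)x^4 + 9/2
order-2 term: -30x^4 - (10/3)x^3
order-3 term: -40x^3 - (10/3)x^2
order-4 term: -30x^2 - (5/3)x
order-5 term: -12x - 1/3
order-6 term: -2
the series for exp(D) f terminates at order 6
exp(D) f = -2x^6 - (37/3)x^5 - (95/3)x^4 - (130/3)x^3 - (100/3)x^2 - (55/6)x + 37/6

the image equals g(x) = -2x^6 - (37/3)x^5 - (95/3)x^4 - (130/3)x^3 - (100/3)x^2 - (55/6)x + 37/6


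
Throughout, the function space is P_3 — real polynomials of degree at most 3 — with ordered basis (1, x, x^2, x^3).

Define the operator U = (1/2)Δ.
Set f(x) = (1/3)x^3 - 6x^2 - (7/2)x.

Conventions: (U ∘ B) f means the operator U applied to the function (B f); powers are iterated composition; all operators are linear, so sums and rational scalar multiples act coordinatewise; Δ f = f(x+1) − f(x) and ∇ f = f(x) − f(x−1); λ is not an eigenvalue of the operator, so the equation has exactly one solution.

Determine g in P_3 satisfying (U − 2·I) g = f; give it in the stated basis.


the image equals g(x) = -(1/6)x^3 + (23/8)x^2 + (49/16)x + 277/192

write g with unknown coordinates in the stated basis and equate coefficients in (U − 2·I) g = f
solving from the highest basis element down gives g = -(1/6)x^3 + (23/8)x^2 + (49/16)x + 277/192
check: U g = -(1/4)x^2 + (21/8)x + 277/96
so U g − 2·g = (1/3)x^3 - 6x^2 - (7/2)x = f ✓


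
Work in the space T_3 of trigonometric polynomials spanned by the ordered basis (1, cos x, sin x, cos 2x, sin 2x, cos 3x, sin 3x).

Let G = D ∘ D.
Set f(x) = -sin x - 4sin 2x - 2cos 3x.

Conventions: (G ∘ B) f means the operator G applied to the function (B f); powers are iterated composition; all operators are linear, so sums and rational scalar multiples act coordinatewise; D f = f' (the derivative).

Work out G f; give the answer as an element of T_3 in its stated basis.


D f = -cos x - 8cos 2x + 6sin 3x
D D f = sin x + 16sin 2x + 18cos 3x

g(x) = sin x + 16sin 2x + 18cos 3x


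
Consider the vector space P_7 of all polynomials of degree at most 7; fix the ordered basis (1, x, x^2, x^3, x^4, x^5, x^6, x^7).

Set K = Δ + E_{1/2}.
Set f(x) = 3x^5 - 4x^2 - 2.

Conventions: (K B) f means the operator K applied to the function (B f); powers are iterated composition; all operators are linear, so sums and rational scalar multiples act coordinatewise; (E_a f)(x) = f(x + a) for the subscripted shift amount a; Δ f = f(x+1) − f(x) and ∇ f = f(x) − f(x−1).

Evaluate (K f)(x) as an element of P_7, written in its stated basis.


Δ f = 15x^4 + 30x^3 + 30x^2 + 7x - 1
E_{1/2} f = 3x^5 + (15/2)x^4 + (15/2)x^3 - (1/4)x^2 - (49/16)x - 93/32
(Δ + E_{1/2}) f = 3x^5 + (45/2)x^4 + (75/2)x^3 + (119/4)x^2 + (63/16)x - 125/32

the image equals g(x) = 3x^5 + (45/2)x^4 + (75/2)x^3 + (119/4)x^2 + (63/16)x - 125/32
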